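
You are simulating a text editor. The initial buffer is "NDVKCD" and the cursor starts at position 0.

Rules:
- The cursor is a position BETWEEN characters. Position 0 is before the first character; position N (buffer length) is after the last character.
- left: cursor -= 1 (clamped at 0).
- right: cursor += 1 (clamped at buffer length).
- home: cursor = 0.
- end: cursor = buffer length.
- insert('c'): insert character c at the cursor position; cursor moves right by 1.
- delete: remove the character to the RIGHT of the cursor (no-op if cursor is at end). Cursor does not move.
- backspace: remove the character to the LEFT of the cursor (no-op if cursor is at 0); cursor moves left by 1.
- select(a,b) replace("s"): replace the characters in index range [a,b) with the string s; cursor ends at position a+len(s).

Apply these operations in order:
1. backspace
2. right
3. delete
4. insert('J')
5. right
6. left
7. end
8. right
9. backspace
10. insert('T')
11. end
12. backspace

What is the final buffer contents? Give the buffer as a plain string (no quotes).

After op 1 (backspace): buf='NDVKCD' cursor=0
After op 2 (right): buf='NDVKCD' cursor=1
After op 3 (delete): buf='NVKCD' cursor=1
After op 4 (insert('J')): buf='NJVKCD' cursor=2
After op 5 (right): buf='NJVKCD' cursor=3
After op 6 (left): buf='NJVKCD' cursor=2
After op 7 (end): buf='NJVKCD' cursor=6
After op 8 (right): buf='NJVKCD' cursor=6
After op 9 (backspace): buf='NJVKC' cursor=5
After op 10 (insert('T')): buf='NJVKCT' cursor=6
After op 11 (end): buf='NJVKCT' cursor=6
After op 12 (backspace): buf='NJVKC' cursor=5

Answer: NJVKC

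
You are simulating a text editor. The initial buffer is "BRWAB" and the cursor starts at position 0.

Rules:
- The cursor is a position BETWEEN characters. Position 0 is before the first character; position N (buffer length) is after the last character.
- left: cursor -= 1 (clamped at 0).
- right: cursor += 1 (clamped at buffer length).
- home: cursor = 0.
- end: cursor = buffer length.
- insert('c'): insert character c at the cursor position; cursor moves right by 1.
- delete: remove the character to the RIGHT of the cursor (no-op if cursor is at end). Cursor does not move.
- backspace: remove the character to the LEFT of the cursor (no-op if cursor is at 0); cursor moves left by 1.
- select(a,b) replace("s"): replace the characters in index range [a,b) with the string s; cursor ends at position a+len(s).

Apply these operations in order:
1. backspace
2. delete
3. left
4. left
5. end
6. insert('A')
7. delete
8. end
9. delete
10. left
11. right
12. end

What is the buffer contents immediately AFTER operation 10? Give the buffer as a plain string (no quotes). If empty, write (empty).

Answer: RWABA

Derivation:
After op 1 (backspace): buf='BRWAB' cursor=0
After op 2 (delete): buf='RWAB' cursor=0
After op 3 (left): buf='RWAB' cursor=0
After op 4 (left): buf='RWAB' cursor=0
After op 5 (end): buf='RWAB' cursor=4
After op 6 (insert('A')): buf='RWABA' cursor=5
After op 7 (delete): buf='RWABA' cursor=5
After op 8 (end): buf='RWABA' cursor=5
After op 9 (delete): buf='RWABA' cursor=5
After op 10 (left): buf='RWABA' cursor=4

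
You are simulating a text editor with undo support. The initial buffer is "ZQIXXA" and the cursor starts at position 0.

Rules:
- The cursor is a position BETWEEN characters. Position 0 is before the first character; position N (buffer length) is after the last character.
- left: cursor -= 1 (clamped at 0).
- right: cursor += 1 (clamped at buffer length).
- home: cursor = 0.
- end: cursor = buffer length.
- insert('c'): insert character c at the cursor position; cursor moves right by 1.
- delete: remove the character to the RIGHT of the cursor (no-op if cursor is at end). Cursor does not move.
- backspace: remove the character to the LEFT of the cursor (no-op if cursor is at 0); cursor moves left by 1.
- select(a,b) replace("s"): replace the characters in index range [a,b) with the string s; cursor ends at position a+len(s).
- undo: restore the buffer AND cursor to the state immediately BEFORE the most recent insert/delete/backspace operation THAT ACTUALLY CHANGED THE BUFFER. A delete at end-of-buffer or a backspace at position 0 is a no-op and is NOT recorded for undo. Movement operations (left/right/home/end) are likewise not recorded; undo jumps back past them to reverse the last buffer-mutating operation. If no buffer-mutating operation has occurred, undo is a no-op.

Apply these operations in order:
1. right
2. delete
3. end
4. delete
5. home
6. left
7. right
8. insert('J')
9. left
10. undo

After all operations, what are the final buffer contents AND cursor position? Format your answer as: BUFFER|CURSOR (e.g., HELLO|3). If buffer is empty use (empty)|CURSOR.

Answer: ZIXXA|1

Derivation:
After op 1 (right): buf='ZQIXXA' cursor=1
After op 2 (delete): buf='ZIXXA' cursor=1
After op 3 (end): buf='ZIXXA' cursor=5
After op 4 (delete): buf='ZIXXA' cursor=5
After op 5 (home): buf='ZIXXA' cursor=0
After op 6 (left): buf='ZIXXA' cursor=0
After op 7 (right): buf='ZIXXA' cursor=1
After op 8 (insert('J')): buf='ZJIXXA' cursor=2
After op 9 (left): buf='ZJIXXA' cursor=1
After op 10 (undo): buf='ZIXXA' cursor=1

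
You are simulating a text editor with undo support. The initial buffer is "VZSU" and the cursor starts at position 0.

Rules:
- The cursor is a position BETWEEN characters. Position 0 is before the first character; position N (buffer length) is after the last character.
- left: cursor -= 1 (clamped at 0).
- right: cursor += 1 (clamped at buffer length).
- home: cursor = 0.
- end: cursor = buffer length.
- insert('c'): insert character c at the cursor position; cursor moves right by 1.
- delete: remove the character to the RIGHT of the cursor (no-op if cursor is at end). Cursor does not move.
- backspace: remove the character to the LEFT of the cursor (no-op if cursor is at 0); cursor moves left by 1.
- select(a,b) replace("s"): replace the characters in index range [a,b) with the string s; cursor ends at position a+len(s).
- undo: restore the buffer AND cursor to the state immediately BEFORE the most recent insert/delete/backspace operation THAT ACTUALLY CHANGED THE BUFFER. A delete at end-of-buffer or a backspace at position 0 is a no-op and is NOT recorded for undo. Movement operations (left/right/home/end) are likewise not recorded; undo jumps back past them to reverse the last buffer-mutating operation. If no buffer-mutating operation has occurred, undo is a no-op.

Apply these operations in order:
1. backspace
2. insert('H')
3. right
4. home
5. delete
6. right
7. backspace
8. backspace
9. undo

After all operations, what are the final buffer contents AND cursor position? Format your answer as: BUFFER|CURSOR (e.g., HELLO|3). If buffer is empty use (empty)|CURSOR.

After op 1 (backspace): buf='VZSU' cursor=0
After op 2 (insert('H')): buf='HVZSU' cursor=1
After op 3 (right): buf='HVZSU' cursor=2
After op 4 (home): buf='HVZSU' cursor=0
After op 5 (delete): buf='VZSU' cursor=0
After op 6 (right): buf='VZSU' cursor=1
After op 7 (backspace): buf='ZSU' cursor=0
After op 8 (backspace): buf='ZSU' cursor=0
After op 9 (undo): buf='VZSU' cursor=1

Answer: VZSU|1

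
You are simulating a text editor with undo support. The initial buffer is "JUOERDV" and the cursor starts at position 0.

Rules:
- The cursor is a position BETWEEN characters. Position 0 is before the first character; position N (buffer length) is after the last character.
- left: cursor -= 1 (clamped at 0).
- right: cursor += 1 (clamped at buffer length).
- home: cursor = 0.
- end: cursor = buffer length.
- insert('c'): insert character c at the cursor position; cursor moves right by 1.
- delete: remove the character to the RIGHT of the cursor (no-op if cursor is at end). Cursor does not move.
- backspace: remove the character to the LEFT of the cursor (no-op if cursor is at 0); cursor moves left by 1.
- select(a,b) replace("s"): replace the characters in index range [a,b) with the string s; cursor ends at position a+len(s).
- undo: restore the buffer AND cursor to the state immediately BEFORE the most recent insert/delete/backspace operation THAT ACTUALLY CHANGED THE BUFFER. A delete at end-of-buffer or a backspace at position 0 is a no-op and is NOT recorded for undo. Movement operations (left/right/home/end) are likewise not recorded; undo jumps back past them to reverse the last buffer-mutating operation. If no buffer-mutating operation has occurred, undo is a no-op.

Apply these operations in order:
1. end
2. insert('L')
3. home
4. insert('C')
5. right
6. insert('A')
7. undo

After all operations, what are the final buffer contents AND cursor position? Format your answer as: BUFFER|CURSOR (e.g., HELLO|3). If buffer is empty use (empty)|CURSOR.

Answer: CJUOERDVL|2

Derivation:
After op 1 (end): buf='JUOERDV' cursor=7
After op 2 (insert('L')): buf='JUOERDVL' cursor=8
After op 3 (home): buf='JUOERDVL' cursor=0
After op 4 (insert('C')): buf='CJUOERDVL' cursor=1
After op 5 (right): buf='CJUOERDVL' cursor=2
After op 6 (insert('A')): buf='CJAUOERDVL' cursor=3
After op 7 (undo): buf='CJUOERDVL' cursor=2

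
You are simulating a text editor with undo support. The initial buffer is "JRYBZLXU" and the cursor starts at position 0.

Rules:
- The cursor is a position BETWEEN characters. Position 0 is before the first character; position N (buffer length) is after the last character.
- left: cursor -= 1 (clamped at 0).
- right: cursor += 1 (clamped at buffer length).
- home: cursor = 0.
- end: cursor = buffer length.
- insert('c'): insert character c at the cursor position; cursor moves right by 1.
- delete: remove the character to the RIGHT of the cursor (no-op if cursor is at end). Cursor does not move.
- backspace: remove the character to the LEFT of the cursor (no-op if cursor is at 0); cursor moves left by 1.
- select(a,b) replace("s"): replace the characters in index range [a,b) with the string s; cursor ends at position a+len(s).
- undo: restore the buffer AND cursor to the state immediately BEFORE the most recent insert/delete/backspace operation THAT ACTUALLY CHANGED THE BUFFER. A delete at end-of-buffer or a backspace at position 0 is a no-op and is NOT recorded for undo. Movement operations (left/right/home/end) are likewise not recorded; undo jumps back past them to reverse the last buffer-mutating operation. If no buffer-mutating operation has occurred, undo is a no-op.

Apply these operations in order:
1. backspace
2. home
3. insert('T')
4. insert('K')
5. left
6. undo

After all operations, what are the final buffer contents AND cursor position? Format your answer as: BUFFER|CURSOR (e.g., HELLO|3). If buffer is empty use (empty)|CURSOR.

After op 1 (backspace): buf='JRYBZLXU' cursor=0
After op 2 (home): buf='JRYBZLXU' cursor=0
After op 3 (insert('T')): buf='TJRYBZLXU' cursor=1
After op 4 (insert('K')): buf='TKJRYBZLXU' cursor=2
After op 5 (left): buf='TKJRYBZLXU' cursor=1
After op 6 (undo): buf='TJRYBZLXU' cursor=1

Answer: TJRYBZLXU|1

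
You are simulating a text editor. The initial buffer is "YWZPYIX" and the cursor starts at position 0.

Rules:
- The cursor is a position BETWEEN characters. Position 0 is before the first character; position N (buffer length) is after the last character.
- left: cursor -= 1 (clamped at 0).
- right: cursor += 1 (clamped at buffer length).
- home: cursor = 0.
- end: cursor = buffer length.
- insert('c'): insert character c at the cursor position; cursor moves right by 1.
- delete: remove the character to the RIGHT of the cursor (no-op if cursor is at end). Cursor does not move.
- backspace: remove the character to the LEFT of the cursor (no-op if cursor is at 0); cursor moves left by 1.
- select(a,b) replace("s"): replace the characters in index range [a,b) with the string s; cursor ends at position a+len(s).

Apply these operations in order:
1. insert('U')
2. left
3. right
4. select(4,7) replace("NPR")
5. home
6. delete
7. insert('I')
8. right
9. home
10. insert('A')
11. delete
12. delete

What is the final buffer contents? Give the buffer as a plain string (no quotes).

After op 1 (insert('U')): buf='UYWZPYIX' cursor=1
After op 2 (left): buf='UYWZPYIX' cursor=0
After op 3 (right): buf='UYWZPYIX' cursor=1
After op 4 (select(4,7) replace("NPR")): buf='UYWZNPRX' cursor=7
After op 5 (home): buf='UYWZNPRX' cursor=0
After op 6 (delete): buf='YWZNPRX' cursor=0
After op 7 (insert('I')): buf='IYWZNPRX' cursor=1
After op 8 (right): buf='IYWZNPRX' cursor=2
After op 9 (home): buf='IYWZNPRX' cursor=0
After op 10 (insert('A')): buf='AIYWZNPRX' cursor=1
After op 11 (delete): buf='AYWZNPRX' cursor=1
After op 12 (delete): buf='AWZNPRX' cursor=1

Answer: AWZNPRX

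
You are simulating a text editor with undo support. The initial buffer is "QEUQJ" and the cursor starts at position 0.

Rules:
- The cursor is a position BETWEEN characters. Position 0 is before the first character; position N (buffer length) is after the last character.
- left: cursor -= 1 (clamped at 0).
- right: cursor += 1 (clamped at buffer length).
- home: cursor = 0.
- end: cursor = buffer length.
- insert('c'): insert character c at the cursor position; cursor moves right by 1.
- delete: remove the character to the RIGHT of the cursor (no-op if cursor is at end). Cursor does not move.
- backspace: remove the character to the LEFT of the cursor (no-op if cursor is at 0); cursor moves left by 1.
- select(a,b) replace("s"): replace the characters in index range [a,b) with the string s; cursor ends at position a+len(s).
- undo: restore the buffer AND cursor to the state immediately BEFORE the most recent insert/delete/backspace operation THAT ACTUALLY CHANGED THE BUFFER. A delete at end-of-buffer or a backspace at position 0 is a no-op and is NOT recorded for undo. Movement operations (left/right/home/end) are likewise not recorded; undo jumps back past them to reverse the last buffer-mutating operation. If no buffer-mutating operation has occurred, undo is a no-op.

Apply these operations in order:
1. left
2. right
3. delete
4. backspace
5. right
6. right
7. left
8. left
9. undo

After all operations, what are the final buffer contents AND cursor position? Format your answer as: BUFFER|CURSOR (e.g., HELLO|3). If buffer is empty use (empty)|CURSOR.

After op 1 (left): buf='QEUQJ' cursor=0
After op 2 (right): buf='QEUQJ' cursor=1
After op 3 (delete): buf='QUQJ' cursor=1
After op 4 (backspace): buf='UQJ' cursor=0
After op 5 (right): buf='UQJ' cursor=1
After op 6 (right): buf='UQJ' cursor=2
After op 7 (left): buf='UQJ' cursor=1
After op 8 (left): buf='UQJ' cursor=0
After op 9 (undo): buf='QUQJ' cursor=1

Answer: QUQJ|1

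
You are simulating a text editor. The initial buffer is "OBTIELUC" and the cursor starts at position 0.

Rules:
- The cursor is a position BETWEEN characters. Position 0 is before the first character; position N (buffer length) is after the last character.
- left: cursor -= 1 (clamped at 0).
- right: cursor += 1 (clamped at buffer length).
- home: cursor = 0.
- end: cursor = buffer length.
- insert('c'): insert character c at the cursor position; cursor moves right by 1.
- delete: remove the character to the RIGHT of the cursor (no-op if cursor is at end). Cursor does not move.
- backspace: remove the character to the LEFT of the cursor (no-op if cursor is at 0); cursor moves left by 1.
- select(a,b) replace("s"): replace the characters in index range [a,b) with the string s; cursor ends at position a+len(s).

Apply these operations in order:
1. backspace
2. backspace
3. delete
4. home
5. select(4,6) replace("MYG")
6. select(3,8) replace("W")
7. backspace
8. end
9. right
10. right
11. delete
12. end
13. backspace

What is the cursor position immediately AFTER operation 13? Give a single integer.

After op 1 (backspace): buf='OBTIELUC' cursor=0
After op 2 (backspace): buf='OBTIELUC' cursor=0
After op 3 (delete): buf='BTIELUC' cursor=0
After op 4 (home): buf='BTIELUC' cursor=0
After op 5 (select(4,6) replace("MYG")): buf='BTIEMYGC' cursor=7
After op 6 (select(3,8) replace("W")): buf='BTIW' cursor=4
After op 7 (backspace): buf='BTI' cursor=3
After op 8 (end): buf='BTI' cursor=3
After op 9 (right): buf='BTI' cursor=3
After op 10 (right): buf='BTI' cursor=3
After op 11 (delete): buf='BTI' cursor=3
After op 12 (end): buf='BTI' cursor=3
After op 13 (backspace): buf='BT' cursor=2

Answer: 2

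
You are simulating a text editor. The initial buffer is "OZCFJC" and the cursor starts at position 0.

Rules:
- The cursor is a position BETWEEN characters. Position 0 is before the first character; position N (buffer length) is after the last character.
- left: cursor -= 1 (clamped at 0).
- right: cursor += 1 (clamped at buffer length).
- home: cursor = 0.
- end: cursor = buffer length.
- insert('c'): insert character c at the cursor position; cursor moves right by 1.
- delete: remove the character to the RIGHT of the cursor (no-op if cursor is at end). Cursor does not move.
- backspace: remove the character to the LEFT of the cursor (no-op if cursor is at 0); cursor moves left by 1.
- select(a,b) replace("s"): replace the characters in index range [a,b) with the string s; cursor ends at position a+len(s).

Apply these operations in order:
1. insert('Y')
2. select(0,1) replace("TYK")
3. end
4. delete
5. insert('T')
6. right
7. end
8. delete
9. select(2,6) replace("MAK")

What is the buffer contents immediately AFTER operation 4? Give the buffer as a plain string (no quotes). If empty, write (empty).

After op 1 (insert('Y')): buf='YOZCFJC' cursor=1
After op 2 (select(0,1) replace("TYK")): buf='TYKOZCFJC' cursor=3
After op 3 (end): buf='TYKOZCFJC' cursor=9
After op 4 (delete): buf='TYKOZCFJC' cursor=9

Answer: TYKOZCFJC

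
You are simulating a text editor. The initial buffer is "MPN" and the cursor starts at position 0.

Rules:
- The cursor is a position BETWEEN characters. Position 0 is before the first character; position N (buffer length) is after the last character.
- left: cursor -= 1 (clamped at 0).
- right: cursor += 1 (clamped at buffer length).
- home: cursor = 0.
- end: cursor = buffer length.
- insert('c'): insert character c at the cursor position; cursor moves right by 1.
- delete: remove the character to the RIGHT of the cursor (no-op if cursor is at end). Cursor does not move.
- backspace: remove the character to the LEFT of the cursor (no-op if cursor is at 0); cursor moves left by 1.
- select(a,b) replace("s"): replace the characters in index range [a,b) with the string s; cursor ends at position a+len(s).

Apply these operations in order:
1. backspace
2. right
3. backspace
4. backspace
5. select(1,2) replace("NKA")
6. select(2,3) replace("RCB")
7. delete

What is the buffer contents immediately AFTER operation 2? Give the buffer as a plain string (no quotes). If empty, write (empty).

Answer: MPN

Derivation:
After op 1 (backspace): buf='MPN' cursor=0
After op 2 (right): buf='MPN' cursor=1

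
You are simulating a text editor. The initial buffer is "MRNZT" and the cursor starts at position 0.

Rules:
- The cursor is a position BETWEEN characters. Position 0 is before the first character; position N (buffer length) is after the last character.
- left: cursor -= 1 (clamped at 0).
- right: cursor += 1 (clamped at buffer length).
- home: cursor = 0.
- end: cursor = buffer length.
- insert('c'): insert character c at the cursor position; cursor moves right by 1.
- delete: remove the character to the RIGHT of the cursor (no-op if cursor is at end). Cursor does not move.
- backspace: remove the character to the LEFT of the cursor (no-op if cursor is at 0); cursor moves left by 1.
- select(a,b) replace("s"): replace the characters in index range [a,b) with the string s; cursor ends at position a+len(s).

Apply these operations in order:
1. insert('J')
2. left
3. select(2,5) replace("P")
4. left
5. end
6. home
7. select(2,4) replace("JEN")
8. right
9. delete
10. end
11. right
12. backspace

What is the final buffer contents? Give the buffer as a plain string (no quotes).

Answer: JMJE

Derivation:
After op 1 (insert('J')): buf='JMRNZT' cursor=1
After op 2 (left): buf='JMRNZT' cursor=0
After op 3 (select(2,5) replace("P")): buf='JMPT' cursor=3
After op 4 (left): buf='JMPT' cursor=2
After op 5 (end): buf='JMPT' cursor=4
After op 6 (home): buf='JMPT' cursor=0
After op 7 (select(2,4) replace("JEN")): buf='JMJEN' cursor=5
After op 8 (right): buf='JMJEN' cursor=5
After op 9 (delete): buf='JMJEN' cursor=5
After op 10 (end): buf='JMJEN' cursor=5
After op 11 (right): buf='JMJEN' cursor=5
After op 12 (backspace): buf='JMJE' cursor=4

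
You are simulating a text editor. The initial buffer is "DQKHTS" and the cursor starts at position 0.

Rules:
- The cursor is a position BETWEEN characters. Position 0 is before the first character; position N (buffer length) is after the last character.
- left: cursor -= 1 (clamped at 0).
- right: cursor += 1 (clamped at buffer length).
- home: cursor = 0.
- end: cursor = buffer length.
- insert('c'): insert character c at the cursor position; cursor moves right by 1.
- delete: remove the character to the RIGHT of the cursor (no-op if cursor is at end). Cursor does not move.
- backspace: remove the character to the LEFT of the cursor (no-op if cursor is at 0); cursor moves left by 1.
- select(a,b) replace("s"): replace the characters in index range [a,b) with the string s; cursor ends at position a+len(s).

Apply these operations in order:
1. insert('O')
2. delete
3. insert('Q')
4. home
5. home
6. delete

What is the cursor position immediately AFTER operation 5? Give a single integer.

After op 1 (insert('O')): buf='ODQKHTS' cursor=1
After op 2 (delete): buf='OQKHTS' cursor=1
After op 3 (insert('Q')): buf='OQQKHTS' cursor=2
After op 4 (home): buf='OQQKHTS' cursor=0
After op 5 (home): buf='OQQKHTS' cursor=0

Answer: 0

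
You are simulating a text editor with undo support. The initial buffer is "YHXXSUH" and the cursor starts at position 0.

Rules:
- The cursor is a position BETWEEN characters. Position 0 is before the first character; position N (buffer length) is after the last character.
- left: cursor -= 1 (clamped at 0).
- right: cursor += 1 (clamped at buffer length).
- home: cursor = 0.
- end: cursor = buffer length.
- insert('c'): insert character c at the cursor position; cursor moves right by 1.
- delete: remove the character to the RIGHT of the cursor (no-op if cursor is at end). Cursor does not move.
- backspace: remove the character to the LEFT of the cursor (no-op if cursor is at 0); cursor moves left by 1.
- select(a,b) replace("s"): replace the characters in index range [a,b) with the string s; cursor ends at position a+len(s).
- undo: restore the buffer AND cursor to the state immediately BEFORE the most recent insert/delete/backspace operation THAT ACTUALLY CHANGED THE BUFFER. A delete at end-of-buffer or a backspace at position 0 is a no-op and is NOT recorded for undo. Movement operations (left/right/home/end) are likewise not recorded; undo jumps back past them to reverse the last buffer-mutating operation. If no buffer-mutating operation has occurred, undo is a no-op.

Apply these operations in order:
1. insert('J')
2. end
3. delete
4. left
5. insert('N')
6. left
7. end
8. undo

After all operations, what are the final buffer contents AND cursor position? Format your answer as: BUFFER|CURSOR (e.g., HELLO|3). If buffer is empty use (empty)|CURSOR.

Answer: JYHXXSUH|7

Derivation:
After op 1 (insert('J')): buf='JYHXXSUH' cursor=1
After op 2 (end): buf='JYHXXSUH' cursor=8
After op 3 (delete): buf='JYHXXSUH' cursor=8
After op 4 (left): buf='JYHXXSUH' cursor=7
After op 5 (insert('N')): buf='JYHXXSUNH' cursor=8
After op 6 (left): buf='JYHXXSUNH' cursor=7
After op 7 (end): buf='JYHXXSUNH' cursor=9
After op 8 (undo): buf='JYHXXSUH' cursor=7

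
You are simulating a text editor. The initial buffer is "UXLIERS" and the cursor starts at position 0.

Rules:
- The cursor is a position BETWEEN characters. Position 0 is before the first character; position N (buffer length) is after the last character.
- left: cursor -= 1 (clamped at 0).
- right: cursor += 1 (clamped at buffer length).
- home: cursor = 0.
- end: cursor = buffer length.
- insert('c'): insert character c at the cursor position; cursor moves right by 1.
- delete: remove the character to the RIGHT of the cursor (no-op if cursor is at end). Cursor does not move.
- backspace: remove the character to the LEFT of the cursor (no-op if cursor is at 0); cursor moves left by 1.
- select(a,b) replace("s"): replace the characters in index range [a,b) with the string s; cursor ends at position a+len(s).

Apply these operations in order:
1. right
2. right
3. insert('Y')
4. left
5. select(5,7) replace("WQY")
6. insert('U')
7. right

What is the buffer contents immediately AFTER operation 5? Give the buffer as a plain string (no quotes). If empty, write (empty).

After op 1 (right): buf='UXLIERS' cursor=1
After op 2 (right): buf='UXLIERS' cursor=2
After op 3 (insert('Y')): buf='UXYLIERS' cursor=3
After op 4 (left): buf='UXYLIERS' cursor=2
After op 5 (select(5,7) replace("WQY")): buf='UXYLIWQYS' cursor=8

Answer: UXYLIWQYS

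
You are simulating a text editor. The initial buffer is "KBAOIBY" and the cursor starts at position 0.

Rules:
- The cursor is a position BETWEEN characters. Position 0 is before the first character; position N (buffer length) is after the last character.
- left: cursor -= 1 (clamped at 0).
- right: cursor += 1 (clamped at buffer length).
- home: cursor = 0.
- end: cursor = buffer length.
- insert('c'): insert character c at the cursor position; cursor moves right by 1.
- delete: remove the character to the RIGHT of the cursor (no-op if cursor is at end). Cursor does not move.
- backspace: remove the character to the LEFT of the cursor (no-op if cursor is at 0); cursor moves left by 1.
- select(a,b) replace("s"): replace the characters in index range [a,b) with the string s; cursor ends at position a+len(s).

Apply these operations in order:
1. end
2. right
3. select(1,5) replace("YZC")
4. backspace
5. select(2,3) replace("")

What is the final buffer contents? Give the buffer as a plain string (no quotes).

Answer: KYBY

Derivation:
After op 1 (end): buf='KBAOIBY' cursor=7
After op 2 (right): buf='KBAOIBY' cursor=7
After op 3 (select(1,5) replace("YZC")): buf='KYZCBY' cursor=4
After op 4 (backspace): buf='KYZBY' cursor=3
After op 5 (select(2,3) replace("")): buf='KYBY' cursor=2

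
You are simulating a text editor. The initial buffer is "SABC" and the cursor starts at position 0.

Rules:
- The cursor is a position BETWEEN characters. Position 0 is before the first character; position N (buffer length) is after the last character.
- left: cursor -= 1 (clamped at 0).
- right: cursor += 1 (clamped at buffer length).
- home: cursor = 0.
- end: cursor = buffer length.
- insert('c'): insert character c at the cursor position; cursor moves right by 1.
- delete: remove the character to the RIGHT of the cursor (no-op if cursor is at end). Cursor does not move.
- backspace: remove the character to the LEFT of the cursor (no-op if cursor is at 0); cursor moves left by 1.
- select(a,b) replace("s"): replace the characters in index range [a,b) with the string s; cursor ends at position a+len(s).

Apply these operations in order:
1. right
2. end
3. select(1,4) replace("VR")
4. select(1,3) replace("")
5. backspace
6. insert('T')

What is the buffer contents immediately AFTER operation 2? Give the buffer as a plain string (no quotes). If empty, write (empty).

After op 1 (right): buf='SABC' cursor=1
After op 2 (end): buf='SABC' cursor=4

Answer: SABC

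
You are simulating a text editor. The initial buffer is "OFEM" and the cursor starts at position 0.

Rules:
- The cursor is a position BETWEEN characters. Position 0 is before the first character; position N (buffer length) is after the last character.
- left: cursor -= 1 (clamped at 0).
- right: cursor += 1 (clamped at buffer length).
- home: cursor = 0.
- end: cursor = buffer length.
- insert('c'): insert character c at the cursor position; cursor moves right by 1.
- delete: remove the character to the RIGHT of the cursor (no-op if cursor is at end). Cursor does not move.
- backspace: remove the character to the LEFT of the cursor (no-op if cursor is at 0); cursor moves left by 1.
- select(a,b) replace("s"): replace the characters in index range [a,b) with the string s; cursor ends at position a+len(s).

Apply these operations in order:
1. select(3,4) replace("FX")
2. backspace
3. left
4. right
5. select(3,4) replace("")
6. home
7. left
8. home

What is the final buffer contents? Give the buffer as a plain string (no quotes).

Answer: OFE

Derivation:
After op 1 (select(3,4) replace("FX")): buf='OFEFX' cursor=5
After op 2 (backspace): buf='OFEF' cursor=4
After op 3 (left): buf='OFEF' cursor=3
After op 4 (right): buf='OFEF' cursor=4
After op 5 (select(3,4) replace("")): buf='OFE' cursor=3
After op 6 (home): buf='OFE' cursor=0
After op 7 (left): buf='OFE' cursor=0
After op 8 (home): buf='OFE' cursor=0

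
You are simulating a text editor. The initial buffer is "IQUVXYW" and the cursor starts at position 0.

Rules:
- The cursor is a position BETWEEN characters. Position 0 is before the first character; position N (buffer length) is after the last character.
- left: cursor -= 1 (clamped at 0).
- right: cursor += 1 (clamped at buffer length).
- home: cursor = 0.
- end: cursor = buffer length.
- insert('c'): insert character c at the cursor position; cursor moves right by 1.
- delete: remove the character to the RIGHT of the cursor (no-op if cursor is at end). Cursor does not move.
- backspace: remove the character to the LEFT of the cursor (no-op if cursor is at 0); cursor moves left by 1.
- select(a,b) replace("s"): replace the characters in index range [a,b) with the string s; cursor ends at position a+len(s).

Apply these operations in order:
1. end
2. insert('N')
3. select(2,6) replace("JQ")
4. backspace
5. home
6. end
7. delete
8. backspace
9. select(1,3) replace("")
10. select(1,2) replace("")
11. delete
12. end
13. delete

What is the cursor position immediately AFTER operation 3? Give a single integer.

Answer: 4

Derivation:
After op 1 (end): buf='IQUVXYW' cursor=7
After op 2 (insert('N')): buf='IQUVXYWN' cursor=8
After op 3 (select(2,6) replace("JQ")): buf='IQJQWN' cursor=4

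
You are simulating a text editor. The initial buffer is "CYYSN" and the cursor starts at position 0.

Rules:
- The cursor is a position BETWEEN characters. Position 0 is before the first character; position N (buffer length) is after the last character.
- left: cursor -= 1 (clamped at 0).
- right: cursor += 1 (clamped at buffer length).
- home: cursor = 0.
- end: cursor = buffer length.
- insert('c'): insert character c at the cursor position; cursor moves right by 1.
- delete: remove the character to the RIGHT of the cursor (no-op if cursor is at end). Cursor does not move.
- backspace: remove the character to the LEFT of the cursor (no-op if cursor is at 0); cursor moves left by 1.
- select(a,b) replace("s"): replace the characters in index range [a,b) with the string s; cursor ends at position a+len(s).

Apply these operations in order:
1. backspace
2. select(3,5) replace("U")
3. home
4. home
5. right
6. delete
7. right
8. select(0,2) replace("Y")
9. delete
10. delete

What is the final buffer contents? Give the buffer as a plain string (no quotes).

After op 1 (backspace): buf='CYYSN' cursor=0
After op 2 (select(3,5) replace("U")): buf='CYYU' cursor=4
After op 3 (home): buf='CYYU' cursor=0
After op 4 (home): buf='CYYU' cursor=0
After op 5 (right): buf='CYYU' cursor=1
After op 6 (delete): buf='CYU' cursor=1
After op 7 (right): buf='CYU' cursor=2
After op 8 (select(0,2) replace("Y")): buf='YU' cursor=1
After op 9 (delete): buf='Y' cursor=1
After op 10 (delete): buf='Y' cursor=1

Answer: Y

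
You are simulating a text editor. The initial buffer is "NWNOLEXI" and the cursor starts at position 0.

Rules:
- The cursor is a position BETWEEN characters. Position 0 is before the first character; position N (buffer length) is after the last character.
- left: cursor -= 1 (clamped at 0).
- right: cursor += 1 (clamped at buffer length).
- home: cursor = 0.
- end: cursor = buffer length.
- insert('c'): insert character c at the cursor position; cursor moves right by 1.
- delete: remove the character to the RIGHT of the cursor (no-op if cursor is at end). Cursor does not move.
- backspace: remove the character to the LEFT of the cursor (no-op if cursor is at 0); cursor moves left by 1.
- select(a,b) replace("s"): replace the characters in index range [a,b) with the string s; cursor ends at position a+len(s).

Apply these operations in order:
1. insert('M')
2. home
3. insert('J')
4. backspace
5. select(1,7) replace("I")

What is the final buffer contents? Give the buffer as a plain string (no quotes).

Answer: MIXI

Derivation:
After op 1 (insert('M')): buf='MNWNOLEXI' cursor=1
After op 2 (home): buf='MNWNOLEXI' cursor=0
After op 3 (insert('J')): buf='JMNWNOLEXI' cursor=1
After op 4 (backspace): buf='MNWNOLEXI' cursor=0
After op 5 (select(1,7) replace("I")): buf='MIXI' cursor=2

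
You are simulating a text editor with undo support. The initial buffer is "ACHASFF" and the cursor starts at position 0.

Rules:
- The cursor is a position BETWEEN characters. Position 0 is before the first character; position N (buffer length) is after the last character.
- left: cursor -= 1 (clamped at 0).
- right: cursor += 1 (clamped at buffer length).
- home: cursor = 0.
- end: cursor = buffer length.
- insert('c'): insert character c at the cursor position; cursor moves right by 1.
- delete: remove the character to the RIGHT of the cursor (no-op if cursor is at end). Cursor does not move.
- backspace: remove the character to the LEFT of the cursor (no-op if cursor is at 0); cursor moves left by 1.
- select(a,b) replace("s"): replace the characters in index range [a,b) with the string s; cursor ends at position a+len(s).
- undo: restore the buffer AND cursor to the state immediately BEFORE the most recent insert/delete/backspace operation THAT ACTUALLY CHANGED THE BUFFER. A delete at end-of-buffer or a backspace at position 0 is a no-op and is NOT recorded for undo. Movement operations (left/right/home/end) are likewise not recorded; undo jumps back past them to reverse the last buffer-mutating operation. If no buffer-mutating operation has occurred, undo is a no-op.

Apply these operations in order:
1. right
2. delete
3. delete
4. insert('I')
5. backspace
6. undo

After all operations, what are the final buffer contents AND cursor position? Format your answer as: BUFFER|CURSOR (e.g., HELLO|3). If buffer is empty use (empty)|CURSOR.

After op 1 (right): buf='ACHASFF' cursor=1
After op 2 (delete): buf='AHASFF' cursor=1
After op 3 (delete): buf='AASFF' cursor=1
After op 4 (insert('I')): buf='AIASFF' cursor=2
After op 5 (backspace): buf='AASFF' cursor=1
After op 6 (undo): buf='AIASFF' cursor=2

Answer: AIASFF|2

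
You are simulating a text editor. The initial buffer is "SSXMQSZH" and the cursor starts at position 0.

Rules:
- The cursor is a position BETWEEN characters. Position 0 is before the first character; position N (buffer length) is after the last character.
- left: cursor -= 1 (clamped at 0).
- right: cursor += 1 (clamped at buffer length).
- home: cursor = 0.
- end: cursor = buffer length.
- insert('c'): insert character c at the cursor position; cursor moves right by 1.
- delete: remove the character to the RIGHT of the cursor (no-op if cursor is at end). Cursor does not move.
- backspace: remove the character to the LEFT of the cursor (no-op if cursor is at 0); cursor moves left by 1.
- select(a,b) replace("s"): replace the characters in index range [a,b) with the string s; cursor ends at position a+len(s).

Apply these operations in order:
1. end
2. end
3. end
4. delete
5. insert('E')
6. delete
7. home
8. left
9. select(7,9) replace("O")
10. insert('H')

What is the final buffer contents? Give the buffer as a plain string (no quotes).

Answer: SSXMQSZOH

Derivation:
After op 1 (end): buf='SSXMQSZH' cursor=8
After op 2 (end): buf='SSXMQSZH' cursor=8
After op 3 (end): buf='SSXMQSZH' cursor=8
After op 4 (delete): buf='SSXMQSZH' cursor=8
After op 5 (insert('E')): buf='SSXMQSZHE' cursor=9
After op 6 (delete): buf='SSXMQSZHE' cursor=9
After op 7 (home): buf='SSXMQSZHE' cursor=0
After op 8 (left): buf='SSXMQSZHE' cursor=0
After op 9 (select(7,9) replace("O")): buf='SSXMQSZO' cursor=8
After op 10 (insert('H')): buf='SSXMQSZOH' cursor=9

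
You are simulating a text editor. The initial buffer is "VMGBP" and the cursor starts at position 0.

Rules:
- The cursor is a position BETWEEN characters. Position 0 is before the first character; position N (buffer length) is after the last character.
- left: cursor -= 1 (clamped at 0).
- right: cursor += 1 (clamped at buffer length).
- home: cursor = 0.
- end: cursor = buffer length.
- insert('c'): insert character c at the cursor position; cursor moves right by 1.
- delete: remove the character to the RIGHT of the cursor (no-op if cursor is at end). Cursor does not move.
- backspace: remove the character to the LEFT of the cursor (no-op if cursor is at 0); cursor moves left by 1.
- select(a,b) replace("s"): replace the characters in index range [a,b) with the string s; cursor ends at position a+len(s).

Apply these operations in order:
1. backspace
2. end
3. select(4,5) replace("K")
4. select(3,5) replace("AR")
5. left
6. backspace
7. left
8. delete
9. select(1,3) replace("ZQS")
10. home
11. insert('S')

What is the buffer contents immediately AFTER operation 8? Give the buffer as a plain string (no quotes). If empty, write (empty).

After op 1 (backspace): buf='VMGBP' cursor=0
After op 2 (end): buf='VMGBP' cursor=5
After op 3 (select(4,5) replace("K")): buf='VMGBK' cursor=5
After op 4 (select(3,5) replace("AR")): buf='VMGAR' cursor=5
After op 5 (left): buf='VMGAR' cursor=4
After op 6 (backspace): buf='VMGR' cursor=3
After op 7 (left): buf='VMGR' cursor=2
After op 8 (delete): buf='VMR' cursor=2

Answer: VMR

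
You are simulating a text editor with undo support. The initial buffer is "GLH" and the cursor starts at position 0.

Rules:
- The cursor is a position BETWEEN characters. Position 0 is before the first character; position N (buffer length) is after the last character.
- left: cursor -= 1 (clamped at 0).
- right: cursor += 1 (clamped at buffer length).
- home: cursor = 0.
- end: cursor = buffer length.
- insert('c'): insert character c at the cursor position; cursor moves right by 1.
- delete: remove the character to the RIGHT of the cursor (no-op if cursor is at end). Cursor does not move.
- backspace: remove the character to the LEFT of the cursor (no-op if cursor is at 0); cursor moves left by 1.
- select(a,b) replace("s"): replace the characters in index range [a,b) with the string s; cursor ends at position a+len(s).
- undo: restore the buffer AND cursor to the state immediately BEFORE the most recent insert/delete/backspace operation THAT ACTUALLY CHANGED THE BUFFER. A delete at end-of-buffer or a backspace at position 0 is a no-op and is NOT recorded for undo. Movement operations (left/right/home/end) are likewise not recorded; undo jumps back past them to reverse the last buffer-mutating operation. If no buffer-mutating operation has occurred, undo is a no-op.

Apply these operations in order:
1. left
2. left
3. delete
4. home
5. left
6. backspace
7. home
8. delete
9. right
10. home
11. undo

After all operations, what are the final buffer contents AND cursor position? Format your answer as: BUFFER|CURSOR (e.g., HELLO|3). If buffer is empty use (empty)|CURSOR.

After op 1 (left): buf='GLH' cursor=0
After op 2 (left): buf='GLH' cursor=0
After op 3 (delete): buf='LH' cursor=0
After op 4 (home): buf='LH' cursor=0
After op 5 (left): buf='LH' cursor=0
After op 6 (backspace): buf='LH' cursor=0
After op 7 (home): buf='LH' cursor=0
After op 8 (delete): buf='H' cursor=0
After op 9 (right): buf='H' cursor=1
After op 10 (home): buf='H' cursor=0
After op 11 (undo): buf='LH' cursor=0

Answer: LH|0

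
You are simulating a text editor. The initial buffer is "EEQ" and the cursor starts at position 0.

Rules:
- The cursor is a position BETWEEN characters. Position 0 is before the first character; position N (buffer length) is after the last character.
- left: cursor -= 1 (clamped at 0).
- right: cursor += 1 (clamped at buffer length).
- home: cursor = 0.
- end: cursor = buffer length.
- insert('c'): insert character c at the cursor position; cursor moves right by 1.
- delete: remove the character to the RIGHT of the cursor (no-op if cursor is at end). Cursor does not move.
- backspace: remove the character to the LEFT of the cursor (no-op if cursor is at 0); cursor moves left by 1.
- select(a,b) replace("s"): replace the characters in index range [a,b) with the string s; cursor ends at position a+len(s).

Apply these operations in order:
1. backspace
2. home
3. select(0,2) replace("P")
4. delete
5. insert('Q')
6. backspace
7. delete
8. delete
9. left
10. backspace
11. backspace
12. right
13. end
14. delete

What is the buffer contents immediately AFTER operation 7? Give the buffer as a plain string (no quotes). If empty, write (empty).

Answer: P

Derivation:
After op 1 (backspace): buf='EEQ' cursor=0
After op 2 (home): buf='EEQ' cursor=0
After op 3 (select(0,2) replace("P")): buf='PQ' cursor=1
After op 4 (delete): buf='P' cursor=1
After op 5 (insert('Q')): buf='PQ' cursor=2
After op 6 (backspace): buf='P' cursor=1
After op 7 (delete): buf='P' cursor=1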